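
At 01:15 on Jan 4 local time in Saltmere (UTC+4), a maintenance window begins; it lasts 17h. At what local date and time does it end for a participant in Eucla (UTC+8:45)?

23:00 on January 4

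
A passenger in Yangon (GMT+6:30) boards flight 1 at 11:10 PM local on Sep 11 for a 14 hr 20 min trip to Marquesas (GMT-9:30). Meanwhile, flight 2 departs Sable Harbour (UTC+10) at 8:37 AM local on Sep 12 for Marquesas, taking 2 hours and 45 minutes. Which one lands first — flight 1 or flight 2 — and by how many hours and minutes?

Flight 1 in UTC: 11:10 PM − 6:30 = 4:40 PM on Sep 11.
+14 hours and 20 minutes → arrive 7:00 AM UTC on Sep 12.
Flight 2 in UTC: 8:37 AM − 10:00 = 10:37 PM on Sep 11.
+2 hours 45 minutes → arrive 1:22 AM UTC on Sep 12.
Flight 2 lands earlier by 5 hours 38 minutes.

the second, by 5 hours 38 minutes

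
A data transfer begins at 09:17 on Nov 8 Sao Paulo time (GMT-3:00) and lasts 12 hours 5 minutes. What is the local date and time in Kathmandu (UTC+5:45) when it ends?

Convert start to UTC: 09:17 + 3:00 = 12:17 UTC on Nov 8.
Add 12 hours 5 minutes duration → 00:22 UTC (Nov 9).
Kathmandu is UTC+5:45, so local end time = 00:22 + 5:45 = 06:07 on Nov 9.

06:07 on November 9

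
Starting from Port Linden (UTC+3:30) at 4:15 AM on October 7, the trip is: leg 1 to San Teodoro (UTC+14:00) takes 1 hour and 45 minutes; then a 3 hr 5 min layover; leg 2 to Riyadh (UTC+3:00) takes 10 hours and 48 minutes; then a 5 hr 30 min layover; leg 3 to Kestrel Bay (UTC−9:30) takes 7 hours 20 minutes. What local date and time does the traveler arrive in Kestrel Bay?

7:43 PM on Oct 7

Convert departure to UTC: 4:15 AM − 3:30 = 12:45 AM UTC on Oct 7.
Add 1 hour 45 minutes leg 1 → 2:30 AM UTC.
Add 3 hours and 5 minutes layover in San Teodoro → 5:35 AM UTC.
Add 10 hours and 48 minutes leg 2 → 4:23 PM UTC.
Add 5 hours 30 minutes layover in Riyadh → 9:53 PM UTC.
Add 7 hours 20 minutes leg 3 → 5:13 AM UTC (Oct 8).
Kestrel Bay is UTC−9:30, so local arrival = 5:13 AM − 9:30 = 7:43 PM on Oct 7.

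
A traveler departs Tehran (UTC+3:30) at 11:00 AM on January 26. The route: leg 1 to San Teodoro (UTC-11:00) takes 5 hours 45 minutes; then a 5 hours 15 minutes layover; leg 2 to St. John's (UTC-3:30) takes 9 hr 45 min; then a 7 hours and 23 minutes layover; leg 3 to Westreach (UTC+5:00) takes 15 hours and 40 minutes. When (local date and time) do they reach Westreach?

Convert departure to UTC: 11:00 AM − 3:30 = 7:30 AM UTC on Jan 26.
Add 5 hours and 45 minutes leg 1 → 1:15 PM UTC.
Add 5 hours 15 minutes layover in San Teodoro → 6:30 PM UTC.
Add 9 hours 45 minutes leg 2 → 4:15 AM UTC (Jan 27).
Add 7 hours 23 minutes layover in St. John's → 11:38 AM UTC.
Add 15 hours and 40 minutes leg 3 → 3:18 AM UTC (Jan 28).
Westreach is UTC+5:00, so local arrival = 3:18 AM + 5:00 = 8:18 AM on Jan 28.

8:18 AM on January 28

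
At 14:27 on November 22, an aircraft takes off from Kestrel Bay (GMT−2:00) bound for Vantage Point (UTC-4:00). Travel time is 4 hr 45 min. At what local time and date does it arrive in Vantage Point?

Vantage Point is 2:00 behind Kestrel Bay.
After 4 hours and 45 minutes it is 19:12 in Kestrel Bay.
Shift by the zone difference: 19:12 − 2:00 = 17:12 on Nov 22 in Vantage Point.

17:12 on November 22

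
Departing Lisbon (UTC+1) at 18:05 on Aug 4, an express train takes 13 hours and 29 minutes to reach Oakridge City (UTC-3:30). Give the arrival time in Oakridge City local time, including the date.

Convert departure to UTC: 18:05 − 1:00 = 17:05 UTC on Aug 4.
Add 13 hours 29 minutes travel time → 06:34 UTC (Aug 5).
Oakridge City is UTC−3:30, so local arrival = 06:34 − 3:30 = 03:04 on Aug 5.

03:04 on Aug 5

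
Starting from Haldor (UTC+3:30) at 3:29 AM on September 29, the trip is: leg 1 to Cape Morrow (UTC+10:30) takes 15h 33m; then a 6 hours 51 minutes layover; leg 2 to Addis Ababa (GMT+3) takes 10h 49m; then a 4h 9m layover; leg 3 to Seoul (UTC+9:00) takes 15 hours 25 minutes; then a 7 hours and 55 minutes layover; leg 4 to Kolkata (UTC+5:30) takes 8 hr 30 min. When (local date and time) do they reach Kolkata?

2:41 AM on October 2

Convert departure to UTC: 3:29 AM − 3:30 = 11:59 PM UTC on Sep 28.
Add 15 hours 33 minutes leg 1 → 3:32 PM UTC (Sep 29).
Add 6 hours 51 minutes layover in Cape Morrow → 10:23 PM UTC.
Add 10 hours 49 minutes leg 2 → 9:12 AM UTC (Sep 30).
Add 4 hours and 9 minutes layover in Addis Ababa → 1:21 PM UTC.
Add 15 hours 25 minutes leg 3 → 4:46 AM UTC (Oct 1).
Add 7 hours and 55 minutes layover in Seoul → 12:41 PM UTC.
Add 8 hours and 30 minutes leg 4 → 9:11 PM UTC.
Kolkata is UTC+5:30, so local arrival = 9:11 PM + 5:30 = 2:41 AM on Oct 2.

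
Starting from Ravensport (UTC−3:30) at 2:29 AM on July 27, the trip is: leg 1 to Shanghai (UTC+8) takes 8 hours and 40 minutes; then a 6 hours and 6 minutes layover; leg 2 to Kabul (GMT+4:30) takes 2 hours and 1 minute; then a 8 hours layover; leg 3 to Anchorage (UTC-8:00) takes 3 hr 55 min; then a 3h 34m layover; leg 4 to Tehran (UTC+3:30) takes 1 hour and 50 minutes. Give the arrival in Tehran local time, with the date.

Convert departure to UTC: 2:29 AM + 3:30 = 5:59 AM UTC on Jul 27.
Add 8 hours 40 minutes leg 1 → 2:39 PM UTC.
Add 6 hours 6 minutes layover in Shanghai → 8:45 PM UTC.
Add 2 hours and 1 minute leg 2 → 10:46 PM UTC.
Add 8 hours layover in Kabul → 6:46 AM UTC (Jul 28).
Add 3 hours 55 minutes leg 3 → 10:41 AM UTC.
Add 3 hours and 34 minutes layover in Anchorage → 2:15 PM UTC.
Add 1 hour and 50 minutes leg 4 → 4:05 PM UTC.
Tehran is UTC+3:30, so local arrival = 4:05 PM + 3:30 = 7:35 PM on Jul 28.

7:35 PM on Jul 28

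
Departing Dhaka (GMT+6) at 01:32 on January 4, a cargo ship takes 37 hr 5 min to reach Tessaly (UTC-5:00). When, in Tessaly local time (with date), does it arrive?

Tessaly is 11:00 behind Dhaka.
After 37 hours and 5 minutes it is 14:37 (Jan 5) in Dhaka.
Shift by the zone difference: 14:37 − 11:00 = 03:37 on Jan 5 in Tessaly.

03:37 on January 5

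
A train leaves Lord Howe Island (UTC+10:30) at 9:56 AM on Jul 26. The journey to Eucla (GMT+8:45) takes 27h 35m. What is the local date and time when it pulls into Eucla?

11:46 AM on July 27

Eucla is 1:45 behind Lord Howe Island.
After 27 hours 35 minutes it is 1:31 PM (Jul 27) in Lord Howe Island.
Shift by the zone difference: 1:31 PM − 1:45 = 11:46 AM on Jul 27 in Eucla.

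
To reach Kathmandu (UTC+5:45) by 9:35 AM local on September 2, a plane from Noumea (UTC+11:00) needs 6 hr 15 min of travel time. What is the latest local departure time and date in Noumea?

8:35 AM on Sep 2

Target arrival in UTC: 9:35 AM − 5:45 = 3:50 AM on Sep 2.
Subtract 6 hours 15 minutes → departure 9:35 PM UTC on Sep 1.
Noumea is UTC+11:00: 9:35 PM + 11:00 = 8:35 AM on Sep 2.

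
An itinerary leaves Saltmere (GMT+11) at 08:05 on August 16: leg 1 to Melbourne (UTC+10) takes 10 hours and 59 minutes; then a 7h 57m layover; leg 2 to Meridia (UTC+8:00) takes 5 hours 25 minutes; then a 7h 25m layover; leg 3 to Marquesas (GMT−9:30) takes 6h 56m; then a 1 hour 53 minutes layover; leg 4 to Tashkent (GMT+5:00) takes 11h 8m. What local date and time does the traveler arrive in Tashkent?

Convert departure to UTC: 08:05 − 11:00 = 21:05 UTC on Aug 15.
Add 10 hours 59 minutes leg 1 → 08:04 UTC (Aug 16).
Add 7 hours 57 minutes layover in Melbourne → 16:01 UTC.
Add 5 hours and 25 minutes leg 2 → 21:26 UTC.
Add 7 hours 25 minutes layover in Meridia → 04:51 UTC (Aug 17).
Add 6 hours and 56 minutes leg 3 → 11:47 UTC.
Add 1 hour 53 minutes layover in Marquesas → 13:40 UTC.
Add 11 hours 8 minutes leg 4 → 00:48 UTC (Aug 18).
Tashkent is UTC+5:00, so local arrival = 00:48 + 5:00 = 05:48 on Aug 18.

05:48 on August 18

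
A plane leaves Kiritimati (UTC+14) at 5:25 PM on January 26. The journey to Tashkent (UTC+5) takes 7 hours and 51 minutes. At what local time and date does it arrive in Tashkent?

Convert departure to UTC: 5:25 PM − 14:00 = 3:25 AM UTC on Jan 26.
Add 7 hours and 51 minutes travel time → 11:16 AM UTC.
Tashkent is UTC+5:00, so local arrival = 11:16 AM + 5:00 = 4:16 PM on Jan 26.

4:16 PM on January 26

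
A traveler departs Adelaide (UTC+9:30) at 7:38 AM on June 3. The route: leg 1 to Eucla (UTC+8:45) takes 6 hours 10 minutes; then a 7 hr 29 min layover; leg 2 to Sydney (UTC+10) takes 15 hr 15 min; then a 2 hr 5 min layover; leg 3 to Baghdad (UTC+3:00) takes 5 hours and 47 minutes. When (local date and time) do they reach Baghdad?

1:54 PM on June 4

Convert departure to UTC: 7:38 AM − 9:30 = 10:08 PM UTC on Jun 2.
Add 6 hours 10 minutes leg 1 → 4:18 AM UTC (Jun 3).
Add 7 hours 29 minutes layover in Eucla → 11:47 AM UTC.
Add 15 hours 15 minutes leg 2 → 3:02 AM UTC (Jun 4).
Add 2 hours 5 minutes layover in Sydney → 5:07 AM UTC.
Add 5 hours and 47 minutes leg 3 → 10:54 AM UTC.
Baghdad is UTC+3:00, so local arrival = 10:54 AM + 3:00 = 1:54 PM on Jun 4.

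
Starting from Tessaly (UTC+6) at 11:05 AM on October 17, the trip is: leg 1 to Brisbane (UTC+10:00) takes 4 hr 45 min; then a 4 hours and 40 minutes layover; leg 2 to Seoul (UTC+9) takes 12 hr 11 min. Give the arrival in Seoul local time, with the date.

Convert departure to UTC: 11:05 AM − 6:00 = 5:05 AM UTC on Oct 17.
Add 4 hours and 45 minutes leg 1 → 9:50 AM UTC.
Add 4 hours 40 minutes layover in Brisbane → 2:30 PM UTC.
Add 12 hours and 11 minutes leg 2 → 2:41 AM UTC (Oct 18).
Seoul is UTC+9:00, so local arrival = 2:41 AM + 9:00 = 11:41 AM on Oct 18.

11:41 AM on October 18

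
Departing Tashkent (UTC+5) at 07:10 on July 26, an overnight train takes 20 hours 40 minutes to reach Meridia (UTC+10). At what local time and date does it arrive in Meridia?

08:50 on July 27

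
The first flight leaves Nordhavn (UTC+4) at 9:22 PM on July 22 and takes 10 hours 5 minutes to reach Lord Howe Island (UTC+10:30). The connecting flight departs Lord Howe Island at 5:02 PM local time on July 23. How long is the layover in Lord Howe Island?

Convert departure to UTC: 9:22 PM − 4:00 = 5:22 PM UTC on Jul 22.
Add 10 hours and 5 minutes flight time → 3:27 AM UTC (Jul 23).
Lord Howe Island is UTC+10:30, so local arrival = 3:27 AM + 10:30 = 1:57 PM on Jul 23.
Layover = 5:02 PM − 1:57 PM = 3 hours 5 minutes.

3 hours 5 minutes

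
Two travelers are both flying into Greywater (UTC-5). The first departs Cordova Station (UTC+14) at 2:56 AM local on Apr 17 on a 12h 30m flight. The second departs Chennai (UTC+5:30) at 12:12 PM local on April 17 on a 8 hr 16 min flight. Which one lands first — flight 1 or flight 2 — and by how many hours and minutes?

Flight 1 in UTC: 2:56 AM − 14:00 = 12:56 PM on Apr 16.
+12 hours and 30 minutes → arrive 1:26 AM UTC on Apr 17.
Flight 2 in UTC: 12:12 PM − 5:30 = 6:42 AM on Apr 17.
+8 hours 16 minutes → arrive 2:58 PM UTC on Apr 17.
Flight 1 lands earlier by 13 hours 32 minutes.

the first, by 13 hours 32 minutes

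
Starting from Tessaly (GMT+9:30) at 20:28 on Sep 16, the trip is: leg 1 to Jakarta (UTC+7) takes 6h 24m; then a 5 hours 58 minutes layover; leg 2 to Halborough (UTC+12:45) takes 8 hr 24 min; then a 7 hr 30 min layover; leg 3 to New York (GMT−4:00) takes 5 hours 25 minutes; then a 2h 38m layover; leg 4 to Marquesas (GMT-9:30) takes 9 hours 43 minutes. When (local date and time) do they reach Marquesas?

23:30 on September 17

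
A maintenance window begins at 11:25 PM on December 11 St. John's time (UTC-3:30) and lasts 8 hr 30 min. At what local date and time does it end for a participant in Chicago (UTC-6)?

5:25 AM on December 12

Convert start to UTC: 11:25 PM + 3:30 = 2:55 AM UTC on Dec 12.
Add 8 hours 30 minutes duration → 11:25 AM UTC.
Chicago is UTC−6:00, so local end time = 11:25 AM − 6:00 = 5:25 AM on Dec 12.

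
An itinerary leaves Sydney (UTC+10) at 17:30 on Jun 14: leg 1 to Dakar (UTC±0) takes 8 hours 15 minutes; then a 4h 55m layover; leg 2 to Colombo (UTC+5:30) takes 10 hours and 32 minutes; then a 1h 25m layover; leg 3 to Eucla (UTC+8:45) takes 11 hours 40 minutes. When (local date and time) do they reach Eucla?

Convert departure to UTC: 17:30 − 10:00 = 07:30 UTC on Jun 14.
Add 8 hours and 15 minutes leg 1 → 15:45 UTC.
Add 4 hours and 55 minutes layover in Dakar → 20:40 UTC.
Add 10 hours and 32 minutes leg 2 → 07:12 UTC (Jun 15).
Add 1 hour 25 minutes layover in Colombo → 08:37 UTC.
Add 11 hours and 40 minutes leg 3 → 20:17 UTC.
Eucla is UTC+8:45, so local arrival = 20:17 + 8:45 = 05:02 on Jun 16.

05:02 on Jun 16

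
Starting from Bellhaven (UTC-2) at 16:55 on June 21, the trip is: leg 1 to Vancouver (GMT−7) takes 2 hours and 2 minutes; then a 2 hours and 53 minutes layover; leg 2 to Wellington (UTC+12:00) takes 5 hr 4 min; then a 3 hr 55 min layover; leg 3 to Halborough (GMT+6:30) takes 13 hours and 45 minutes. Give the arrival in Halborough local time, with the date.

Convert departure to UTC: 16:55 + 2:00 = 18:55 UTC on Jun 21.
Add 2 hours and 2 minutes leg 1 → 20:57 UTC.
Add 2 hours 53 minutes layover in Vancouver → 23:50 UTC.
Add 5 hours and 4 minutes leg 2 → 04:54 UTC (Jun 22).
Add 3 hours and 55 minutes layover in Wellington → 08:49 UTC.
Add 13 hours 45 minutes leg 3 → 22:34 UTC.
Halborough is UTC+6:30, so local arrival = 22:34 + 6:30 = 05:04 on Jun 23.

05:04 on June 23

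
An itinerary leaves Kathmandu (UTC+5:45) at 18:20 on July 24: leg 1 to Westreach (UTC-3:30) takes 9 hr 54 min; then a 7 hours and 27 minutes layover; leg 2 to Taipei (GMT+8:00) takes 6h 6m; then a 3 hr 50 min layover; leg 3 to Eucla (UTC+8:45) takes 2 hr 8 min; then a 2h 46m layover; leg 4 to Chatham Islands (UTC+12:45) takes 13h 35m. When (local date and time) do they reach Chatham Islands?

Convert departure to UTC: 18:20 − 5:45 = 12:35 UTC on Jul 24.
Add 9 hours and 54 minutes leg 1 → 22:29 UTC.
Add 7 hours and 27 minutes layover in Westreach → 05:56 UTC (Jul 25).
Add 6 hours 6 minutes leg 2 → 12:02 UTC.
Add 3 hours and 50 minutes layover in Taipei → 15:52 UTC.
Add 2 hours and 8 minutes leg 3 → 18:00 UTC.
Add 2 hours and 46 minutes layover in Eucla → 20:46 UTC.
Add 13 hours 35 minutes leg 4 → 10:21 UTC (Jul 26).
Chatham Islands is UTC+12:45, so local arrival = 10:21 + 12:45 = 23:06 on Jul 26.

23:06 on Jul 26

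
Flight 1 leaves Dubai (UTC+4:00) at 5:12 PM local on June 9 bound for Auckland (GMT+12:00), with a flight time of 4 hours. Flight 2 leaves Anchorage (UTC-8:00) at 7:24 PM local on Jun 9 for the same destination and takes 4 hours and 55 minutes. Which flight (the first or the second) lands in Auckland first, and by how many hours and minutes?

Flight 1 in UTC: 5:12 PM − 4:00 = 1:12 PM on Jun 9.
+4 hours → arrive 5:12 PM UTC on Jun 9.
Flight 2 in UTC: 7:24 PM + 8:00 = 3:24 AM on Jun 10.
+4 hours and 55 minutes → arrive 8:19 AM UTC on Jun 10.
Flight 1 lands earlier by 15 hours 7 minutes.

the first, by 15 hours 7 minutes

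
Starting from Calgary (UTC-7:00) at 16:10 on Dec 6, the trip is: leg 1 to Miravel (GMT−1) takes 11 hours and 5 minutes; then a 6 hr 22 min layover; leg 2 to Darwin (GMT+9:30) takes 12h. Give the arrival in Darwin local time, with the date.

Convert departure to UTC: 16:10 + 7:00 = 23:10 UTC on Dec 6.
Add 11 hours 5 minutes leg 1 → 10:15 UTC (Dec 7).
Add 6 hours 22 minutes layover in Miravel → 16:37 UTC.
Add 12 hours leg 2 → 04:37 UTC (Dec 8).
Darwin is UTC+9:30, so local arrival = 04:37 + 9:30 = 14:07 on Dec 8.

14:07 on December 8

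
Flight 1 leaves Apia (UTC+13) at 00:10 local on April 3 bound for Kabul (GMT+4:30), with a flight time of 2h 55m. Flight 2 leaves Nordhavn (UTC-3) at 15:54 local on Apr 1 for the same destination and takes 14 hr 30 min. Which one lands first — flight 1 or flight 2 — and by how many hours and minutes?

the second, by 4 hours 41 minutes

Flight 1 in UTC: 00:10 − 13:00 = 11:10 on Apr 2.
+2 hours 55 minutes → arrive 14:05 UTC on Apr 2.
Flight 2 in UTC: 15:54 + 3:00 = 18:54 on Apr 1.
+14 hours and 30 minutes → arrive 09:24 UTC on Apr 2.
Flight 2 lands earlier by 4 hours 41 minutes.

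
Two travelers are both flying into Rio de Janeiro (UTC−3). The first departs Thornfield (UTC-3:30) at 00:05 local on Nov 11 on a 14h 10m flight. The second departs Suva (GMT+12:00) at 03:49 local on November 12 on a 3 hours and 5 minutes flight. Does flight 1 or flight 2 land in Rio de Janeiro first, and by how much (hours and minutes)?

Flight 1 in UTC: 00:05 + 3:30 = 03:35 on Nov 11.
+14 hours 10 minutes → arrive 17:45 UTC on Nov 11.
Flight 2 in UTC: 03:49 − 12:00 = 15:49 on Nov 11.
+3 hours and 5 minutes → arrive 18:54 UTC on Nov 11.
Flight 1 lands earlier by 1 hour 9 minutes.

the first, by 1 hour 9 minutes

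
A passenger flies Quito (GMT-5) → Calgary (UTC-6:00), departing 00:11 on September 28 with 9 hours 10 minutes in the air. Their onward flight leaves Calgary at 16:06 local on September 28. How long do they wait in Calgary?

Convert departure to UTC: 00:11 + 5:00 = 05:11 UTC on Sep 28.
Add 9 hours 10 minutes flight time → 14:21 UTC.
Calgary is UTC−6:00, so local arrival = 14:21 − 6:00 = 08:21 on Sep 28.
Layover = 16:06 − 08:21 = 7 hours 45 minutes.

7 hours 45 minutes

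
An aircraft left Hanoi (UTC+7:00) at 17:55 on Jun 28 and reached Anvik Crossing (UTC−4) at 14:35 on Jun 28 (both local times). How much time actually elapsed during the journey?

Departure in UTC: 17:55 − 7:00 = 10:55 on Jun 28.
Arrival in UTC: 14:35 + 4:00 = 18:35 on Jun 28.
Elapsed = 18:35 − 10:55 = 7 hours 40 minutes.

7 hours 40 minutes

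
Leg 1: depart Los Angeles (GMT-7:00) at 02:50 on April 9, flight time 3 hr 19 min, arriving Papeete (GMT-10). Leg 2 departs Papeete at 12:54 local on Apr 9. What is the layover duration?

9 hours 45 minutes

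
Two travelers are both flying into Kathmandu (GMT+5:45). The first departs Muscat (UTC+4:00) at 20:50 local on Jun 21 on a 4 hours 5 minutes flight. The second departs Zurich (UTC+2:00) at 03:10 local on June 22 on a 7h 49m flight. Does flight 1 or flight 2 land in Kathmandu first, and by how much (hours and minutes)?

Flight 1 in UTC: 20:50 − 4:00 = 16:50 on Jun 21.
+4 hours 5 minutes → arrive 20:55 UTC on Jun 21.
Flight 2 in UTC: 03:10 − 2:00 = 01:10 on Jun 22.
+7 hours 49 minutes → arrive 08:59 UTC on Jun 22.
Flight 1 lands earlier by 12 hours 4 minutes.

the first, by 12 hours 4 minutes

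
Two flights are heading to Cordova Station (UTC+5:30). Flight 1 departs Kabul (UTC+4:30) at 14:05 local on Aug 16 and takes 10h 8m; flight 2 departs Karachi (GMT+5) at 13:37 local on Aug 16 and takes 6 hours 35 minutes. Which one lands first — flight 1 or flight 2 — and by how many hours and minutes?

Flight 1 in UTC: 14:05 − 4:30 = 09:35 on Aug 16.
+10 hours 8 minutes → arrive 19:43 UTC on Aug 16.
Flight 2 in UTC: 13:37 − 5:00 = 08:37 on Aug 16.
+6 hours and 35 minutes → arrive 15:12 UTC on Aug 16.
Flight 2 lands earlier by 4 hours 31 minutes.

the second, by 4 hours 31 minutes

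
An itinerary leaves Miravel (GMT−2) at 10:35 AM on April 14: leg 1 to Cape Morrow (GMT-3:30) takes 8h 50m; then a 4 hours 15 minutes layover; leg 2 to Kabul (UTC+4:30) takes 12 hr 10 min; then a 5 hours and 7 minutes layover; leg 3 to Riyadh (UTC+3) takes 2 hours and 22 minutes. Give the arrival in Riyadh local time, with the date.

12:19 AM on Apr 16

Convert departure to UTC: 10:35 AM + 2:00 = 12:35 PM UTC on Apr 14.
Add 8 hours 50 minutes leg 1 → 9:25 PM UTC.
Add 4 hours 15 minutes layover in Cape Morrow → 1:40 AM UTC (Apr 15).
Add 12 hours 10 minutes leg 2 → 1:50 PM UTC.
Add 5 hours and 7 minutes layover in Kabul → 6:57 PM UTC.
Add 2 hours 22 minutes leg 3 → 9:19 PM UTC.
Riyadh is UTC+3:00, so local arrival = 9:19 PM + 3:00 = 12:19 AM on Apr 16.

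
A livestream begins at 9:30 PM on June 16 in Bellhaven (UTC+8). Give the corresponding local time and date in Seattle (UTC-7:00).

6:30 AM on June 16

In UTC: 9:30 PM − 8:00 = 1:30 PM on Jun 16.
Seattle is UTC−7:00: 1:30 PM − 7:00 = 6:30 AM on Jun 16.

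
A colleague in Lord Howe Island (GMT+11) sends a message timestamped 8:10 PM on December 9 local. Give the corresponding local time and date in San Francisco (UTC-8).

1:10 AM on December 9

San Francisco is 19:00 behind Lord Howe Island.
Shift by the zone difference: 8:10 PM − 19:00 = 1:10 AM on Dec 9 in San Francisco.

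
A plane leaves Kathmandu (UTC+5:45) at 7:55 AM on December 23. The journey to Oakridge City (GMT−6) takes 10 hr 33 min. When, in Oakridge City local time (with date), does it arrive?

6:43 AM on December 23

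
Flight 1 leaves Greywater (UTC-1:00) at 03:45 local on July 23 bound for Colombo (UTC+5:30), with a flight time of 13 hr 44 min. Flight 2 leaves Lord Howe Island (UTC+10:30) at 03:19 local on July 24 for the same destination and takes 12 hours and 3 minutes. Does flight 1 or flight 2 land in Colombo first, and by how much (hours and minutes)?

the first, by 10 hours 23 minutes

Flight 1 in UTC: 03:45 + 1:00 = 04:45 on Jul 23.
+13 hours 44 minutes → arrive 18:29 UTC on Jul 23.
Flight 2 in UTC: 03:19 − 10:30 = 16:49 on Jul 23.
+12 hours and 3 minutes → arrive 04:52 UTC on Jul 24.
Flight 1 lands earlier by 10 hours 23 minutes.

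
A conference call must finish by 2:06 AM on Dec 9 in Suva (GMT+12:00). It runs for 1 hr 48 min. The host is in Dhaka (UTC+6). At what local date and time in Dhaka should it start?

6:18 PM on December 8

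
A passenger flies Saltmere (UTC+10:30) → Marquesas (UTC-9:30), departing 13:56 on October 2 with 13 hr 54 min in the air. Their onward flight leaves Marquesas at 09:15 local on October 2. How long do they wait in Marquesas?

1 hour 25 minutes

Convert departure to UTC: 13:56 − 10:30 = 03:26 UTC on Oct 2.
Add 13 hours and 54 minutes flight time → 17:20 UTC.
Marquesas is UTC−9:30, so local arrival = 17:20 − 9:30 = 07:50 on Oct 2.
Layover = 09:15 − 07:50 = 1 hour 25 minutes.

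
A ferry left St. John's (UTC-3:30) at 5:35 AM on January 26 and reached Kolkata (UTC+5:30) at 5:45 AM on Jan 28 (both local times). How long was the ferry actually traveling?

39 hours 10 minutes

Kolkata is 9:00 ahead of St. John's.
Clock-face elapsed time (ignoring zones) is 48 hours 10 minutes.
Actual elapsed = 48 hours 10 minutes − 9:00 = 39 hours 10 minutes.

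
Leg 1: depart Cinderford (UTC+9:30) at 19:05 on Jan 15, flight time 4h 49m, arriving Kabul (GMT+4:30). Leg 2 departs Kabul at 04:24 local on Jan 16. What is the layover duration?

Convert departure to UTC: 19:05 − 9:30 = 09:35 UTC on Jan 15.
Add 4 hours and 49 minutes flight time → 14:24 UTC.
Kabul is UTC+4:30, so local arrival = 14:24 + 4:30 = 18:54 on Jan 15.
Layover = 04:24 − 18:54 (+1 day) = 9 hours 30 minutes.

9 hours 30 minutes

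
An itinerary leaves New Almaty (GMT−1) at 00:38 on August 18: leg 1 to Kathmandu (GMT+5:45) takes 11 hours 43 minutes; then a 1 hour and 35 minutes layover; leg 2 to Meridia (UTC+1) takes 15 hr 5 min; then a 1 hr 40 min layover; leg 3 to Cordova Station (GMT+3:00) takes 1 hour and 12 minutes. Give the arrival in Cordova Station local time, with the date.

Convert departure to UTC: 00:38 + 1:00 = 01:38 UTC on Aug 18.
Add 11 hours and 43 minutes leg 1 → 13:21 UTC.
Add 1 hour and 35 minutes layover in Kathmandu → 14:56 UTC.
Add 15 hours and 5 minutes leg 2 → 06:01 UTC (Aug 19).
Add 1 hour 40 minutes layover in Meridia → 07:41 UTC.
Add 1 hour and 12 minutes leg 3 → 08:53 UTC.
Cordova Station is UTC+3:00, so local arrival = 08:53 + 3:00 = 11:53 on Aug 19.

11:53 on Aug 19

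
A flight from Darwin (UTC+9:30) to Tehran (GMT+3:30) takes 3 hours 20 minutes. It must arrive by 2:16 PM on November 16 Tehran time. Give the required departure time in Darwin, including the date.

4:56 PM on Nov 16

Target arrival in UTC: 2:16 PM − 3:30 = 10:46 AM on Nov 16.
Subtract 3 hours and 20 minutes → departure 7:26 AM UTC on Nov 16.
Darwin is UTC+9:30: 7:26 AM + 9:30 = 4:56 PM on Nov 16.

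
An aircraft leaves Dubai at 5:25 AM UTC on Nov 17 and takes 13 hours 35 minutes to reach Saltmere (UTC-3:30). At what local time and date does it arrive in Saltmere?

Departure is given in UTC: 5:25 AM on Nov 17.
Add 13 hours and 35 minutes → 7:00 PM UTC.
Saltmere is UTC−3:30: 7:00 PM − 3:30 = 3:30 PM on Nov 17.

3:30 PM on November 17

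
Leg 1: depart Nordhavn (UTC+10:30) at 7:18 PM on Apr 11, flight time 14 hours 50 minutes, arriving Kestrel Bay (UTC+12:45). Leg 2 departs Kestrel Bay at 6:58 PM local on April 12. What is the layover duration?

6 hours 35 minutes

Convert departure to UTC: 7:18 PM − 10:30 = 8:48 AM UTC on Apr 11.
Add 14 hours 50 minutes flight time → 11:38 PM UTC.
Kestrel Bay is UTC+12:45, so local arrival = 11:38 PM + 12:45 = 12:23 PM on Apr 12.
Layover = 6:58 PM − 12:23 PM = 6 hours 35 minutes.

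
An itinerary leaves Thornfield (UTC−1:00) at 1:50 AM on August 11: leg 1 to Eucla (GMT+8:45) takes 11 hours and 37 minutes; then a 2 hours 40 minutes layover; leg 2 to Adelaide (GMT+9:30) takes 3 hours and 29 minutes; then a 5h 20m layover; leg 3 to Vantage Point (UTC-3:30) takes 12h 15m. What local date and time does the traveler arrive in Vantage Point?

Convert departure to UTC: 1:50 AM + 1:00 = 2:50 AM UTC on Aug 11.
Add 11 hours 37 minutes leg 1 → 2:27 PM UTC.
Add 2 hours and 40 minutes layover in Eucla → 5:07 PM UTC.
Add 3 hours and 29 minutes leg 2 → 8:36 PM UTC.
Add 5 hours 20 minutes layover in Adelaide → 1:56 AM UTC (Aug 12).
Add 12 hours and 15 minutes leg 3 → 2:11 PM UTC.
Vantage Point is UTC−3:30, so local arrival = 2:11 PM − 3:30 = 10:41 AM on Aug 12.

10:41 AM on August 12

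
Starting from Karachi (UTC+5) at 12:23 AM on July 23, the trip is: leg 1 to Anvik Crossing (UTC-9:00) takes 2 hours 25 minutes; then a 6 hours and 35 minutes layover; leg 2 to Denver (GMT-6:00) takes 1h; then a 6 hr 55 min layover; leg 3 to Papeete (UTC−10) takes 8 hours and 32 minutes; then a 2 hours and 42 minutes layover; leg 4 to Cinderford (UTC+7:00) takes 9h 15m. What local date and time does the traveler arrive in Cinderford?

3:47 PM on July 24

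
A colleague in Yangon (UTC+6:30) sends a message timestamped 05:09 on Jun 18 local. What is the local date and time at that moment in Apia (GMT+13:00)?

11:39 on Jun 18

In UTC: 05:09 − 6:30 = 22:39 on Jun 17.
Apia is UTC+13:00: 22:39 + 13:00 = 11:39 on Jun 18.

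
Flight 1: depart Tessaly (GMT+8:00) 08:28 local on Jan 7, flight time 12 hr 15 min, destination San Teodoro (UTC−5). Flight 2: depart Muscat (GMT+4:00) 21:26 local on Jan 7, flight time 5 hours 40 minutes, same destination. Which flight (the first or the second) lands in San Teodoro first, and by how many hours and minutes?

the first, by 10 hours 23 minutes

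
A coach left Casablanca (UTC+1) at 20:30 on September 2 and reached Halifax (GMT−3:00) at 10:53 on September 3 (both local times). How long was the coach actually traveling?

Departure in UTC: 20:30 − 1:00 = 19:30 on Sep 2.
Arrival in UTC: 10:53 + 3:00 = 13:53 on Sep 3.
Elapsed = 13:53 − 19:30 (+1 day) = 18 hours 23 minutes.

18 hours 23 minutes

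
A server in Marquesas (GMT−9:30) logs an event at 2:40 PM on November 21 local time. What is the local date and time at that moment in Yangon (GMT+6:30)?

6:40 AM on November 22

Yangon is 16:00 ahead of Marquesas.
Shift by the zone difference: 2:40 PM + 16:00 = 6:40 AM on Nov 22 in Yangon.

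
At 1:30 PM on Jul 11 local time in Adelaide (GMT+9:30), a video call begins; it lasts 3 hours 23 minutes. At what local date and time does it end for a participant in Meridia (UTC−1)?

Meridia is 10:30 behind Adelaide.
After 3 hours 23 minutes it is 4:53 PM in Adelaide.
Shift by the zone difference: 4:53 PM − 10:30 = 6:23 AM on Jul 11 in Meridia.

6:23 AM on Jul 11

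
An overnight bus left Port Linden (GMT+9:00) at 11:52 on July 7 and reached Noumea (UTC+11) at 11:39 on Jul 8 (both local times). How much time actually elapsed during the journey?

Departure in UTC: 11:52 − 9:00 = 02:52 on Jul 7.
Arrival in UTC: 11:39 − 11:00 = 00:39 on Jul 8.
Elapsed = 00:39 − 02:52 (+1 day) = 21 hours 47 minutes.

21 hours 47 minutes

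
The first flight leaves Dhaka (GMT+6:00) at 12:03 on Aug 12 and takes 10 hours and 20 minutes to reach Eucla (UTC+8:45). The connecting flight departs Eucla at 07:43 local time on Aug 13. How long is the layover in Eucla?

Convert departure to UTC: 12:03 − 6:00 = 06:03 UTC on Aug 12.
Add 10 hours 20 minutes flight time → 16:23 UTC.
Eucla is UTC+8:45, so local arrival = 16:23 + 8:45 = 01:08 on Aug 13.
Layover = 07:43 − 01:08 = 6 hours 35 minutes.

6 hours 35 minutes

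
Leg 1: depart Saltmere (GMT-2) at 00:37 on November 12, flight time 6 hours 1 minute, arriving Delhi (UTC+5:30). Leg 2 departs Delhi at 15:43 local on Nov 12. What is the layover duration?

Convert departure to UTC: 00:37 + 2:00 = 02:37 UTC on Nov 12.
Add 6 hours and 1 minute flight time → 08:38 UTC.
Delhi is UTC+5:30, so local arrival = 08:38 + 5:30 = 14:08 on Nov 12.
Layover = 15:43 − 14:08 = 1 hour 35 minutes.

1 hour 35 minutes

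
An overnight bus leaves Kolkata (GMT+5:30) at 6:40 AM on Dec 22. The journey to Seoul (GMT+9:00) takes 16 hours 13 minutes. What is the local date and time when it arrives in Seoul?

2:23 AM on Dec 23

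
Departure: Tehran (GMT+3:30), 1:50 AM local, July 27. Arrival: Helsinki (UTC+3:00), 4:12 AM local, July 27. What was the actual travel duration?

2 hours 52 minutes

Departure in UTC: 1:50 AM − 3:30 = 10:20 PM on Jul 26.
Arrival in UTC: 4:12 AM − 3:00 = 1:12 AM on Jul 27.
Elapsed = 1:12 AM − 10:20 PM (+1 day) = 2 hours 52 minutes.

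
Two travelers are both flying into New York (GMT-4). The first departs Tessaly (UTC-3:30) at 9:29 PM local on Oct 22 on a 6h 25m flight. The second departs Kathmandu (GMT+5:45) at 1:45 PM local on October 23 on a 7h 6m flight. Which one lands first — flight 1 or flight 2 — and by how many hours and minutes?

the first, by 7 hours 42 minutes

Flight 1 in UTC: 9:29 PM + 3:30 = 12:59 AM on Oct 23.
+6 hours and 25 minutes → arrive 7:24 AM UTC on Oct 23.
Flight 2 in UTC: 1:45 PM − 5:45 = 8:00 AM on Oct 23.
+7 hours 6 minutes → arrive 3:06 PM UTC on Oct 23.
Flight 1 lands earlier by 7 hours 42 minutes.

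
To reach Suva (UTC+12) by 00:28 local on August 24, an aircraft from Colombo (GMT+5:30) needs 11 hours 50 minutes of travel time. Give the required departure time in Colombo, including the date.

Target arrival in UTC: 00:28 − 12:00 = 12:28 on Aug 23.
Subtract 11 hours 50 minutes → departure 00:38 UTC on Aug 23.
Colombo is UTC+5:30: 00:38 + 5:30 = 06:08 on Aug 23.

06:08 on August 23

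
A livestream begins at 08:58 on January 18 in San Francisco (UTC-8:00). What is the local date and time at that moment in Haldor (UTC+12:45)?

05:43 on January 19

In UTC: 08:58 + 8:00 = 16:58 on Jan 18.
Haldor is UTC+12:45: 16:58 + 12:45 = 05:43 on Jan 19.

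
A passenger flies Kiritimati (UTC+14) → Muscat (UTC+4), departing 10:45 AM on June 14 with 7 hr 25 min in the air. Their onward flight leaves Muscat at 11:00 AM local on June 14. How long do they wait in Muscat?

Convert departure to UTC: 10:45 AM − 14:00 = 8:45 PM UTC on Jun 13.
Add 7 hours 25 minutes flight time → 4:10 AM UTC (Jun 14).
Muscat is UTC+4:00, so local arrival = 4:10 AM + 4:00 = 8:10 AM on Jun 14.
Layover = 11:00 AM − 8:10 AM = 2 hours 50 minutes.

2 hours 50 minutes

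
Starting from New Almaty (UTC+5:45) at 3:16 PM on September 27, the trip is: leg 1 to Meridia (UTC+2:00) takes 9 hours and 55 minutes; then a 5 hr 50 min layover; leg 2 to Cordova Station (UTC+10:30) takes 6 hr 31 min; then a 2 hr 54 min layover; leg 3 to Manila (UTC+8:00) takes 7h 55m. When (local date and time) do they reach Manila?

2:36 AM on Sep 29

Convert departure to UTC: 3:16 PM − 5:45 = 9:31 AM UTC on Sep 27.
Add 9 hours 55 minutes leg 1 → 7:26 PM UTC.
Add 5 hours and 50 minutes layover in Meridia → 1:16 AM UTC (Sep 28).
Add 6 hours and 31 minutes leg 2 → 7:47 AM UTC.
Add 2 hours 54 minutes layover in Cordova Station → 10:41 AM UTC.
Add 7 hours and 55 minutes leg 3 → 6:36 PM UTC.
Manila is UTC+8:00, so local arrival = 6:36 PM + 8:00 = 2:36 AM on Sep 29.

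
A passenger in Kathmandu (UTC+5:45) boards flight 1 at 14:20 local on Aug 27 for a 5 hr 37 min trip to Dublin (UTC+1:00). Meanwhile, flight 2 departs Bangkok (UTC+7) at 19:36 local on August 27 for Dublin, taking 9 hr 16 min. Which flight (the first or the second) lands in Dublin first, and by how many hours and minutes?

Flight 1 in UTC: 14:20 − 5:45 = 08:35 on Aug 27.
+5 hours 37 minutes → arrive 14:12 UTC on Aug 27.
Flight 2 in UTC: 19:36 − 7:00 = 12:36 on Aug 27.
+9 hours and 16 minutes → arrive 21:52 UTC on Aug 27.
Flight 1 lands earlier by 7 hours 40 minutes.

the first, by 7 hours 40 minutes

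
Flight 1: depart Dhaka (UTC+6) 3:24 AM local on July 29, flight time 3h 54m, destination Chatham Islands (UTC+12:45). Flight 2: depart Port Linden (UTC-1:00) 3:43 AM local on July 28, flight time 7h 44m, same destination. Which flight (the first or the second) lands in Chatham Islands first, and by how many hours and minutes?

Flight 1 in UTC: 3:24 AM − 6:00 = 9:24 PM on Jul 28.
+3 hours and 54 minutes → arrive 1:18 AM UTC on Jul 29.
Flight 2 in UTC: 3:43 AM + 1:00 = 4:43 AM on Jul 28.
+7 hours 44 minutes → arrive 12:27 PM UTC on Jul 28.
Flight 2 lands earlier by 12 hours 51 minutes.

the second, by 12 hours 51 minutes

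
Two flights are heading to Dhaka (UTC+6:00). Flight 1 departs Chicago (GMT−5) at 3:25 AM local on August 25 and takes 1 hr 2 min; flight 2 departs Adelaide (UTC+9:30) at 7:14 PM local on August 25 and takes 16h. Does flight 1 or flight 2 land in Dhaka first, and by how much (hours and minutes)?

the first, by 16 hours 17 minutes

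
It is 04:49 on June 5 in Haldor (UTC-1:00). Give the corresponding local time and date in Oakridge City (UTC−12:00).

17:49 on June 4

In UTC: 04:49 + 1:00 = 05:49 on Jun 5.
Oakridge City is UTC−12:00: 05:49 − 12:00 = 17:49 on Jun 4.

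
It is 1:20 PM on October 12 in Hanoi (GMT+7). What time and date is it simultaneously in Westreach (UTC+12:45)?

In UTC: 1:20 PM − 7:00 = 6:20 AM on Oct 12.
Westreach is UTC+12:45: 6:20 AM + 12:45 = 7:05 PM on Oct 12.

7:05 PM on October 12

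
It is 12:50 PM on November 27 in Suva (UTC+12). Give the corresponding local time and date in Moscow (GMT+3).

3:50 AM on November 27

In UTC: 12:50 PM − 12:00 = 12:50 AM on Nov 27.
Moscow is UTC+3:00: 12:50 AM + 3:00 = 3:50 AM on Nov 27.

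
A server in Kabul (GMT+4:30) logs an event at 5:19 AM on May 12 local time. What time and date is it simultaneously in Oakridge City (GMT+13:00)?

In UTC: 5:19 AM − 4:30 = 12:49 AM on May 12.
Oakridge City is UTC+13:00: 12:49 AM + 13:00 = 1:49 PM on May 12.

1:49 PM on May 12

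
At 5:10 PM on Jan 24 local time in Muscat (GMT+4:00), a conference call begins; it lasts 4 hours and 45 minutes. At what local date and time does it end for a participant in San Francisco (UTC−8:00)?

Convert start to UTC: 5:10 PM − 4:00 = 1:10 PM UTC on Jan 24.
Add 4 hours 45 minutes duration → 5:55 PM UTC.
San Francisco is UTC−8:00, so local end time = 5:55 PM − 8:00 = 9:55 AM on Jan 24.

9:55 AM on Jan 24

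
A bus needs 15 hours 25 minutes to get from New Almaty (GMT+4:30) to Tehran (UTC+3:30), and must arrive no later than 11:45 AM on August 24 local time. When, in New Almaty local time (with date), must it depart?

9:20 PM on Aug 23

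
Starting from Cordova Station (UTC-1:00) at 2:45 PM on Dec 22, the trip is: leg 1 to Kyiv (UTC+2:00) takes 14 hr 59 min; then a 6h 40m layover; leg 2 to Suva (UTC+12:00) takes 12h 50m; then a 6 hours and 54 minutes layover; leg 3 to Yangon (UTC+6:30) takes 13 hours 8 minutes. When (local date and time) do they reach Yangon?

4:46 AM on December 25

Convert departure to UTC: 2:45 PM + 1:00 = 3:45 PM UTC on Dec 22.
Add 14 hours 59 minutes leg 1 → 6:44 AM UTC (Dec 23).
Add 6 hours 40 minutes layover in Kyiv → 1:24 PM UTC.
Add 12 hours and 50 minutes leg 2 → 2:14 AM UTC (Dec 24).
Add 6 hours and 54 minutes layover in Suva → 9:08 AM UTC.
Add 13 hours and 8 minutes leg 3 → 10:16 PM UTC.
Yangon is UTC+6:30, so local arrival = 10:16 PM + 6:30 = 4:46 AM on Dec 25.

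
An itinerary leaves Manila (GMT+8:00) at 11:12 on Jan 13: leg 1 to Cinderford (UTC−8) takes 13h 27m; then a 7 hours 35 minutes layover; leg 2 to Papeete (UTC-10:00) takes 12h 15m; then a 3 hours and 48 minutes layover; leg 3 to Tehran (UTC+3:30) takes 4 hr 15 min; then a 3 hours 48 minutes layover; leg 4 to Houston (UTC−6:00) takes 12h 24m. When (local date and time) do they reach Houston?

Convert departure to UTC: 11:12 − 8:00 = 03:12 UTC on Jan 13.
Add 13 hours 27 minutes leg 1 → 16:39 UTC.
Add 7 hours and 35 minutes layover in Cinderford → 00:14 UTC (Jan 14).
Add 12 hours and 15 minutes leg 2 → 12:29 UTC.
Add 3 hours 48 minutes layover in Papeete → 16:17 UTC.
Add 4 hours 15 minutes leg 3 → 20:32 UTC.
Add 3 hours 48 minutes layover in Tehran → 00:20 UTC (Jan 15).
Add 12 hours and 24 minutes leg 4 → 12:44 UTC.
Houston is UTC−6:00, so local arrival = 12:44 − 6:00 = 06:44 on Jan 15.

06:44 on Jan 15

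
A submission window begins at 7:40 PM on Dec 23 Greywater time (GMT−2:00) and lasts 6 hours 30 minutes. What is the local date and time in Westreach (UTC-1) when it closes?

3:10 AM on December 24

Convert start to UTC: 7:40 PM + 2:00 = 9:40 PM UTC on Dec 23.
Add 6 hours and 30 minutes duration → 4:10 AM UTC (Dec 24).
Westreach is UTC−1:00, so local end time = 4:10 AM − 1:00 = 3:10 AM on Dec 24.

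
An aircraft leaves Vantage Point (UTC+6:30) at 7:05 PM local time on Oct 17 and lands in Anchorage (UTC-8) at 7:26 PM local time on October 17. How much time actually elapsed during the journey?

Departure in UTC: 7:05 PM − 6:30 = 12:35 PM on Oct 17.
Arrival in UTC: 7:26 PM + 8:00 = 3:26 AM on Oct 18.
Elapsed = 3:26 AM − 12:35 PM (+1 day) = 14 hours 51 minutes.

14 hours 51 minutes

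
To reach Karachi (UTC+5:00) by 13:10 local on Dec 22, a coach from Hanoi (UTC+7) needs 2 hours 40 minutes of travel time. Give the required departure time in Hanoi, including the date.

Target arrival in UTC: 13:10 − 5:00 = 08:10 on Dec 22.
Subtract 2 hours 40 minutes → departure 05:30 UTC on Dec 22.
Hanoi is UTC+7:00: 05:30 + 7:00 = 12:30 on Dec 22.

12:30 on December 22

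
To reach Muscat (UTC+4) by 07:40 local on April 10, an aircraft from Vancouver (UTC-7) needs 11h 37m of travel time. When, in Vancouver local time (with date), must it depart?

Target arrival in UTC: 07:40 − 4:00 = 03:40 on Apr 10.
Subtract 11 hours 37 minutes → departure 16:03 UTC on Apr 9.
Vancouver is UTC−7:00: 16:03 − 7:00 = 09:03 on Apr 9.

09:03 on Apr 9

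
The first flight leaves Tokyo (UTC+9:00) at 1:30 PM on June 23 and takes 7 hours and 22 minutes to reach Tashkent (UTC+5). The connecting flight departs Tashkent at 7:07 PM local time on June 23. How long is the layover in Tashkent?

2 hours 15 minutes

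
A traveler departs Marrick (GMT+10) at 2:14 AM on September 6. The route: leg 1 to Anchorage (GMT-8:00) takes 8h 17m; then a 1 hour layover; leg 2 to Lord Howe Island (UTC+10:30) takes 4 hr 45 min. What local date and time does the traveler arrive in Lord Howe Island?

Convert departure to UTC: 2:14 AM − 10:00 = 4:14 PM UTC on Sep 5.
Add 8 hours and 17 minutes leg 1 → 12:31 AM UTC (Sep 6).
Add 1 hour layover in Anchorage → 1:31 AM UTC.
Add 4 hours 45 minutes leg 2 → 6:16 AM UTC.
Lord Howe Island is UTC+10:30, so local arrival = 6:16 AM + 10:30 = 4:46 PM on Sep 6.

4:46 PM on Sep 6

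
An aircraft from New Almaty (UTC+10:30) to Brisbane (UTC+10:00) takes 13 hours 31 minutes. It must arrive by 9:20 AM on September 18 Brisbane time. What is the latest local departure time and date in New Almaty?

8:19 PM on Sep 17

Target arrival in UTC: 9:20 AM − 10:00 = 11:20 PM on Sep 17.
Subtract 13 hours 31 minutes → departure 9:49 AM UTC on Sep 17.
New Almaty is UTC+10:30: 9:49 AM + 10:30 = 8:19 PM on Sep 17.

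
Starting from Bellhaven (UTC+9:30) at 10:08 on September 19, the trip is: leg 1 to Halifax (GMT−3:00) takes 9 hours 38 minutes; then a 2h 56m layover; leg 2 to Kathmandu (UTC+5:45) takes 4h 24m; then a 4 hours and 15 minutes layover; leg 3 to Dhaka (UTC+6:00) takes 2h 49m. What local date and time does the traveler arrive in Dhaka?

06:40 on September 20

Convert departure to UTC: 10:08 − 9:30 = 00:38 UTC on Sep 19.
Add 9 hours 38 minutes leg 1 → 10:16 UTC.
Add 2 hours 56 minutes layover in Halifax → 13:12 UTC.
Add 4 hours and 24 minutes leg 2 → 17:36 UTC.
Add 4 hours and 15 minutes layover in Kathmandu → 21:51 UTC.
Add 2 hours 49 minutes leg 3 → 00:40 UTC (Sep 20).
Dhaka is UTC+6:00, so local arrival = 00:40 + 6:00 = 06:40 on Sep 20.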